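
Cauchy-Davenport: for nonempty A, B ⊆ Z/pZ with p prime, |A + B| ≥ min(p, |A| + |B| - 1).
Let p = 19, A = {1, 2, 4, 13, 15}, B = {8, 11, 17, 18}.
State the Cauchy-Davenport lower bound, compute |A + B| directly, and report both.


Cauchy-Davenport: |A + B| ≥ min(p, |A| + |B| - 1) for A, B nonempty in Z/pZ.
|A| = 5, |B| = 4, p = 19.
CD lower bound = min(19, 5 + 4 - 1) = min(19, 8) = 8.
Compute A + B mod 19 directly:
a = 1: 1+8=9, 1+11=12, 1+17=18, 1+18=0
a = 2: 2+8=10, 2+11=13, 2+17=0, 2+18=1
a = 4: 4+8=12, 4+11=15, 4+17=2, 4+18=3
a = 13: 13+8=2, 13+11=5, 13+17=11, 13+18=12
a = 15: 15+8=4, 15+11=7, 15+17=13, 15+18=14
A + B = {0, 1, 2, 3, 4, 5, 7, 9, 10, 11, 12, 13, 14, 15, 18}, so |A + B| = 15.
Verify: 15 ≥ 8? Yes ✓.

CD lower bound = 8, actual |A + B| = 15.


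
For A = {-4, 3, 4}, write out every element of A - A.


A - A = {a - a' : a, a' ∈ A}.
Compute a - a' for each ordered pair (a, a'):
a = -4: -4--4=0, -4-3=-7, -4-4=-8
a = 3: 3--4=7, 3-3=0, 3-4=-1
a = 4: 4--4=8, 4-3=1, 4-4=0
Collecting distinct values (and noting 0 appears from a-a):
A - A = {-8, -7, -1, 0, 1, 7, 8}
|A - A| = 7

A - A = {-8, -7, -1, 0, 1, 7, 8}


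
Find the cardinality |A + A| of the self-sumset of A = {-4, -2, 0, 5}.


A + A = {a + a' : a, a' ∈ A}; |A| = 4.
General bounds: 2|A| - 1 ≤ |A + A| ≤ |A|(|A|+1)/2, i.e. 7 ≤ |A + A| ≤ 10.
Lower bound 2|A|-1 is attained iff A is an arithmetic progression.
Enumerate sums a + a' for a ≤ a' (symmetric, so this suffices):
a = -4: -4+-4=-8, -4+-2=-6, -4+0=-4, -4+5=1
a = -2: -2+-2=-4, -2+0=-2, -2+5=3
a = 0: 0+0=0, 0+5=5
a = 5: 5+5=10
Distinct sums: {-8, -6, -4, -2, 0, 1, 3, 5, 10}
|A + A| = 9

|A + A| = 9


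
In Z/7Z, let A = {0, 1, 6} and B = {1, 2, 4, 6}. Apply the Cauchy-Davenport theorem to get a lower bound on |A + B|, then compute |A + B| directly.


Cauchy-Davenport: |A + B| ≥ min(p, |A| + |B| - 1) for A, B nonempty in Z/pZ.
|A| = 3, |B| = 4, p = 7.
CD lower bound = min(7, 3 + 4 - 1) = min(7, 6) = 6.
Compute A + B mod 7 directly:
a = 0: 0+1=1, 0+2=2, 0+4=4, 0+6=6
a = 1: 1+1=2, 1+2=3, 1+4=5, 1+6=0
a = 6: 6+1=0, 6+2=1, 6+4=3, 6+6=5
A + B = {0, 1, 2, 3, 4, 5, 6}, so |A + B| = 7.
Verify: 7 ≥ 6? Yes ✓.

CD lower bound = 6, actual |A + B| = 7.


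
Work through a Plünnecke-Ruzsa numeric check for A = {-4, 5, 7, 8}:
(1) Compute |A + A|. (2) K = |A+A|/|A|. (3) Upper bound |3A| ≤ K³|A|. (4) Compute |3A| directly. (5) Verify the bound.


|A| = 4.
Step 1: Compute A + A by enumerating all 16 pairs.
A + A = {-8, 1, 3, 4, 10, 12, 13, 14, 15, 16}, so |A + A| = 10.
Step 2: Doubling constant K = |A + A|/|A| = 10/4 = 10/4 ≈ 2.5000.
Step 3: Plünnecke-Ruzsa gives |3A| ≤ K³·|A| = (2.5000)³ · 4 ≈ 62.5000.
Step 4: Compute 3A = A + A + A directly by enumerating all triples (a,b,c) ∈ A³; |3A| = 19.
Step 5: Check 19 ≤ 62.5000? Yes ✓.

K = 10/4, Plünnecke-Ruzsa bound K³|A| ≈ 62.5000, |3A| = 19, inequality holds.


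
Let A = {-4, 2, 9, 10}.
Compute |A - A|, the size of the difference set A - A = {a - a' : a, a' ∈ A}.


A - A = {a - a' : a, a' ∈ A}; |A| = 4.
Bounds: 2|A|-1 ≤ |A - A| ≤ |A|² - |A| + 1, i.e. 7 ≤ |A - A| ≤ 13.
Note: 0 ∈ A - A always (from a - a). The set is symmetric: if d ∈ A - A then -d ∈ A - A.
Enumerate nonzero differences d = a - a' with a > a' (then include -d):
Positive differences: {1, 6, 7, 8, 13, 14}
Full difference set: {0} ∪ (positive diffs) ∪ (negative diffs).
|A - A| = 1 + 2·6 = 13 (matches direct enumeration: 13).

|A - A| = 13


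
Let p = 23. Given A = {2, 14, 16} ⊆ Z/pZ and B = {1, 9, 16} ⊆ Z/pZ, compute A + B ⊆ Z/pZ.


Work in Z/23Z: reduce every sum a + b modulo 23.
Enumerate all 9 pairs:
a = 2: 2+1=3, 2+9=11, 2+16=18
a = 14: 14+1=15, 14+9=0, 14+16=7
a = 16: 16+1=17, 16+9=2, 16+16=9
Distinct residues collected: {0, 2, 3, 7, 9, 11, 15, 17, 18}
|A + B| = 9 (out of 23 total residues).

A + B = {0, 2, 3, 7, 9, 11, 15, 17, 18}


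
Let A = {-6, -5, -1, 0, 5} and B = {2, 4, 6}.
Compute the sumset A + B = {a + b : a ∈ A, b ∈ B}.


A + B = {a + b : a ∈ A, b ∈ B}.
Enumerate all |A|·|B| = 5·3 = 15 pairs (a, b) and collect distinct sums.
a = -6: -6+2=-4, -6+4=-2, -6+6=0
a = -5: -5+2=-3, -5+4=-1, -5+6=1
a = -1: -1+2=1, -1+4=3, -1+6=5
a = 0: 0+2=2, 0+4=4, 0+6=6
a = 5: 5+2=7, 5+4=9, 5+6=11
Collecting distinct sums: A + B = {-4, -3, -2, -1, 0, 1, 2, 3, 4, 5, 6, 7, 9, 11}
|A + B| = 14

A + B = {-4, -3, -2, -1, 0, 1, 2, 3, 4, 5, 6, 7, 9, 11}


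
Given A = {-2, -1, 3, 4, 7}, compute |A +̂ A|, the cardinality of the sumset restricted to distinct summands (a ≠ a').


Restricted sumset: A +̂ A = {a + a' : a ∈ A, a' ∈ A, a ≠ a'}.
Equivalently, take A + A and drop any sum 2a that is achievable ONLY as a + a for a ∈ A (i.e. sums representable only with equal summands).
Enumerate pairs (a, a') with a < a' (symmetric, so each unordered pair gives one sum; this covers all a ≠ a'):
  -2 + -1 = -3
  -2 + 3 = 1
  -2 + 4 = 2
  -2 + 7 = 5
  -1 + 3 = 2
  -1 + 4 = 3
  -1 + 7 = 6
  3 + 4 = 7
  3 + 7 = 10
  4 + 7 = 11
Collected distinct sums: {-3, 1, 2, 3, 5, 6, 7, 10, 11}
|A +̂ A| = 9
(Reference bound: |A +̂ A| ≥ 2|A| - 3 for |A| ≥ 2, with |A| = 5 giving ≥ 7.)

|A +̂ A| = 9


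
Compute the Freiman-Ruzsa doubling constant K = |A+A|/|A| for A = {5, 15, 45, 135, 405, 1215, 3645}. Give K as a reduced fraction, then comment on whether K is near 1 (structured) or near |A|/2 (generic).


|A| = 7.
Compute A + A by enumerating all 49 pairs.
A + A = {10, 20, 30, 50, 60, 90, 140, 150, 180, 270, 410, 420, 450, 540, 810, 1220, 1230, 1260, 1350, 1620, 2430, 3650, 3660, 3690, 3780, 4050, 4860, 7290}, so |A + A| = 28.
K = |A + A| / |A| = 28/7 = 4/1 ≈ 4.0000.
Reference: AP of size 7 gives K = 13/7 ≈ 1.8571; a fully generic set of size 7 gives K ≈ 4.0000.

|A| = 7, |A + A| = 28, K = 28/7 = 4/1.


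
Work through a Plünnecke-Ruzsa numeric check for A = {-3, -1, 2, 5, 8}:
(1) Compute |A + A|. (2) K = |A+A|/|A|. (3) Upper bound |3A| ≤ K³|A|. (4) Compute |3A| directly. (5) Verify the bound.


|A| = 5.
Step 1: Compute A + A by enumerating all 25 pairs.
A + A = {-6, -4, -2, -1, 1, 2, 4, 5, 7, 10, 13, 16}, so |A + A| = 12.
Step 2: Doubling constant K = |A + A|/|A| = 12/5 = 12/5 ≈ 2.4000.
Step 3: Plünnecke-Ruzsa gives |3A| ≤ K³·|A| = (2.4000)³ · 5 ≈ 69.1200.
Step 4: Compute 3A = A + A + A directly by enumerating all triples (a,b,c) ∈ A³; |3A| = 22.
Step 5: Check 22 ≤ 69.1200? Yes ✓.

K = 12/5, Plünnecke-Ruzsa bound K³|A| ≈ 69.1200, |3A| = 22, inequality holds.


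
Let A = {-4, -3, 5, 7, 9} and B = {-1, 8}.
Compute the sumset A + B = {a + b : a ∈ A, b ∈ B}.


A + B = {a + b : a ∈ A, b ∈ B}.
Enumerate all |A|·|B| = 5·2 = 10 pairs (a, b) and collect distinct sums.
a = -4: -4+-1=-5, -4+8=4
a = -3: -3+-1=-4, -3+8=5
a = 5: 5+-1=4, 5+8=13
a = 7: 7+-1=6, 7+8=15
a = 9: 9+-1=8, 9+8=17
Collecting distinct sums: A + B = {-5, -4, 4, 5, 6, 8, 13, 15, 17}
|A + B| = 9

A + B = {-5, -4, 4, 5, 6, 8, 13, 15, 17}


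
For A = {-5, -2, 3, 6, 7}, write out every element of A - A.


A - A = {a - a' : a, a' ∈ A}.
Compute a - a' for each ordered pair (a, a'):
a = -5: -5--5=0, -5--2=-3, -5-3=-8, -5-6=-11, -5-7=-12
a = -2: -2--5=3, -2--2=0, -2-3=-5, -2-6=-8, -2-7=-9
a = 3: 3--5=8, 3--2=5, 3-3=0, 3-6=-3, 3-7=-4
a = 6: 6--5=11, 6--2=8, 6-3=3, 6-6=0, 6-7=-1
a = 7: 7--5=12, 7--2=9, 7-3=4, 7-6=1, 7-7=0
Collecting distinct values (and noting 0 appears from a-a):
A - A = {-12, -11, -9, -8, -5, -4, -3, -1, 0, 1, 3, 4, 5, 8, 9, 11, 12}
|A - A| = 17

A - A = {-12, -11, -9, -8, -5, -4, -3, -1, 0, 1, 3, 4, 5, 8, 9, 11, 12}


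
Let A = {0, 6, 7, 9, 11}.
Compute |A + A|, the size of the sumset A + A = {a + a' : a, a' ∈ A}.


A + A = {a + a' : a, a' ∈ A}; |A| = 5.
General bounds: 2|A| - 1 ≤ |A + A| ≤ |A|(|A|+1)/2, i.e. 9 ≤ |A + A| ≤ 15.
Lower bound 2|A|-1 is attained iff A is an arithmetic progression.
Enumerate sums a + a' for a ≤ a' (symmetric, so this suffices):
a = 0: 0+0=0, 0+6=6, 0+7=7, 0+9=9, 0+11=11
a = 6: 6+6=12, 6+7=13, 6+9=15, 6+11=17
a = 7: 7+7=14, 7+9=16, 7+11=18
a = 9: 9+9=18, 9+11=20
a = 11: 11+11=22
Distinct sums: {0, 6, 7, 9, 11, 12, 13, 14, 15, 16, 17, 18, 20, 22}
|A + A| = 14

|A + A| = 14


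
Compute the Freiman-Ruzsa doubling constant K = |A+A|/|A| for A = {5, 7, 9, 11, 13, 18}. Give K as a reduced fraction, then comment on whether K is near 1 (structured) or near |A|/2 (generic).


|A| = 6.
Compute A + A by enumerating all 36 pairs.
A + A = {10, 12, 14, 16, 18, 20, 22, 23, 24, 25, 26, 27, 29, 31, 36}, so |A + A| = 15.
K = |A + A| / |A| = 15/6 = 5/2 ≈ 2.5000.
Reference: AP of size 6 gives K = 11/6 ≈ 1.8333; a fully generic set of size 6 gives K ≈ 3.5000.

|A| = 6, |A + A| = 15, K = 15/6 = 5/2.


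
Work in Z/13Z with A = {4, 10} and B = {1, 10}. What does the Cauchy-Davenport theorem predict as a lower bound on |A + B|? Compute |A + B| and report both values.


Cauchy-Davenport: |A + B| ≥ min(p, |A| + |B| - 1) for A, B nonempty in Z/pZ.
|A| = 2, |B| = 2, p = 13.
CD lower bound = min(13, 2 + 2 - 1) = min(13, 3) = 3.
Compute A + B mod 13 directly:
a = 4: 4+1=5, 4+10=1
a = 10: 10+1=11, 10+10=7
A + B = {1, 5, 7, 11}, so |A + B| = 4.
Verify: 4 ≥ 3? Yes ✓.

CD lower bound = 3, actual |A + B| = 4.


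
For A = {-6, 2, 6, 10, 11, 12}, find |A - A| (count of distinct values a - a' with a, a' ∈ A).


A - A = {a - a' : a, a' ∈ A}; |A| = 6.
Bounds: 2|A|-1 ≤ |A - A| ≤ |A|² - |A| + 1, i.e. 11 ≤ |A - A| ≤ 31.
Note: 0 ∈ A - A always (from a - a). The set is symmetric: if d ∈ A - A then -d ∈ A - A.
Enumerate nonzero differences d = a - a' with a > a' (then include -d):
Positive differences: {1, 2, 4, 5, 6, 8, 9, 10, 12, 16, 17, 18}
Full difference set: {0} ∪ (positive diffs) ∪ (negative diffs).
|A - A| = 1 + 2·12 = 25 (matches direct enumeration: 25).

|A - A| = 25


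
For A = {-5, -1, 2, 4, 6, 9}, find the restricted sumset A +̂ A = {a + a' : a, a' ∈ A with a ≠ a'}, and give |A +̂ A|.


Restricted sumset: A +̂ A = {a + a' : a ∈ A, a' ∈ A, a ≠ a'}.
Equivalently, take A + A and drop any sum 2a that is achievable ONLY as a + a for a ∈ A (i.e. sums representable only with equal summands).
Enumerate pairs (a, a') with a < a' (symmetric, so each unordered pair gives one sum; this covers all a ≠ a'):
  -5 + -1 = -6
  -5 + 2 = -3
  -5 + 4 = -1
  -5 + 6 = 1
  -5 + 9 = 4
  -1 + 2 = 1
  -1 + 4 = 3
  -1 + 6 = 5
  -1 + 9 = 8
  2 + 4 = 6
  2 + 6 = 8
  2 + 9 = 11
  4 + 6 = 10
  4 + 9 = 13
  6 + 9 = 15
Collected distinct sums: {-6, -3, -1, 1, 3, 4, 5, 6, 8, 10, 11, 13, 15}
|A +̂ A| = 13
(Reference bound: |A +̂ A| ≥ 2|A| - 3 for |A| ≥ 2, with |A| = 6 giving ≥ 9.)

|A +̂ A| = 13


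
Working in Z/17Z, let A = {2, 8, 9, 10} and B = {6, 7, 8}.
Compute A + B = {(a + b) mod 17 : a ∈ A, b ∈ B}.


Work in Z/17Z: reduce every sum a + b modulo 17.
Enumerate all 12 pairs:
a = 2: 2+6=8, 2+7=9, 2+8=10
a = 8: 8+6=14, 8+7=15, 8+8=16
a = 9: 9+6=15, 9+7=16, 9+8=0
a = 10: 10+6=16, 10+7=0, 10+8=1
Distinct residues collected: {0, 1, 8, 9, 10, 14, 15, 16}
|A + B| = 8 (out of 17 total residues).

A + B = {0, 1, 8, 9, 10, 14, 15, 16}


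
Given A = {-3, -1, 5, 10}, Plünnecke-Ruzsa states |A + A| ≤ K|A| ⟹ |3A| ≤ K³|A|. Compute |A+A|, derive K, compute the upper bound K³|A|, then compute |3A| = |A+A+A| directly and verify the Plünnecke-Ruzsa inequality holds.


|A| = 4.
Step 1: Compute A + A by enumerating all 16 pairs.
A + A = {-6, -4, -2, 2, 4, 7, 9, 10, 15, 20}, so |A + A| = 10.
Step 2: Doubling constant K = |A + A|/|A| = 10/4 = 10/4 ≈ 2.5000.
Step 3: Plünnecke-Ruzsa gives |3A| ≤ K³·|A| = (2.5000)³ · 4 ≈ 62.5000.
Step 4: Compute 3A = A + A + A directly by enumerating all triples (a,b,c) ∈ A³; |3A| = 20.
Step 5: Check 20 ≤ 62.5000? Yes ✓.

K = 10/4, Plünnecke-Ruzsa bound K³|A| ≈ 62.5000, |3A| = 20, inequality holds.


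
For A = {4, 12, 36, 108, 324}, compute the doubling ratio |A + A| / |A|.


|A| = 5.
Compute A + A by enumerating all 25 pairs.
A + A = {8, 16, 24, 40, 48, 72, 112, 120, 144, 216, 328, 336, 360, 432, 648}, so |A + A| = 15.
K = |A + A| / |A| = 15/5 = 3/1 ≈ 3.0000.
Reference: AP of size 5 gives K = 9/5 ≈ 1.8000; a fully generic set of size 5 gives K ≈ 3.0000.

|A| = 5, |A + A| = 15, K = 15/5 = 3/1.


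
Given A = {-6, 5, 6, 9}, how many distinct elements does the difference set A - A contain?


A - A = {a - a' : a, a' ∈ A}; |A| = 4.
Bounds: 2|A|-1 ≤ |A - A| ≤ |A|² - |A| + 1, i.e. 7 ≤ |A - A| ≤ 13.
Note: 0 ∈ A - A always (from a - a). The set is symmetric: if d ∈ A - A then -d ∈ A - A.
Enumerate nonzero differences d = a - a' with a > a' (then include -d):
Positive differences: {1, 3, 4, 11, 12, 15}
Full difference set: {0} ∪ (positive diffs) ∪ (negative diffs).
|A - A| = 1 + 2·6 = 13 (matches direct enumeration: 13).

|A - A| = 13


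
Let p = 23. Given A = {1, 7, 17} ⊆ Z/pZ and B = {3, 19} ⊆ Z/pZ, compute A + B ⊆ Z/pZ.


Work in Z/23Z: reduce every sum a + b modulo 23.
Enumerate all 6 pairs:
a = 1: 1+3=4, 1+19=20
a = 7: 7+3=10, 7+19=3
a = 17: 17+3=20, 17+19=13
Distinct residues collected: {3, 4, 10, 13, 20}
|A + B| = 5 (out of 23 total residues).

A + B = {3, 4, 10, 13, 20}


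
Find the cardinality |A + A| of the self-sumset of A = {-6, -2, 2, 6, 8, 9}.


A + A = {a + a' : a, a' ∈ A}; |A| = 6.
General bounds: 2|A| - 1 ≤ |A + A| ≤ |A|(|A|+1)/2, i.e. 11 ≤ |A + A| ≤ 21.
Lower bound 2|A|-1 is attained iff A is an arithmetic progression.
Enumerate sums a + a' for a ≤ a' (symmetric, so this suffices):
a = -6: -6+-6=-12, -6+-2=-8, -6+2=-4, -6+6=0, -6+8=2, -6+9=3
a = -2: -2+-2=-4, -2+2=0, -2+6=4, -2+8=6, -2+9=7
a = 2: 2+2=4, 2+6=8, 2+8=10, 2+9=11
a = 6: 6+6=12, 6+8=14, 6+9=15
a = 8: 8+8=16, 8+9=17
a = 9: 9+9=18
Distinct sums: {-12, -8, -4, 0, 2, 3, 4, 6, 7, 8, 10, 11, 12, 14, 15, 16, 17, 18}
|A + A| = 18

|A + A| = 18


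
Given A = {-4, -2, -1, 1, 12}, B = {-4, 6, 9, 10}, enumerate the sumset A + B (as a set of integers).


A + B = {a + b : a ∈ A, b ∈ B}.
Enumerate all |A|·|B| = 5·4 = 20 pairs (a, b) and collect distinct sums.
a = -4: -4+-4=-8, -4+6=2, -4+9=5, -4+10=6
a = -2: -2+-4=-6, -2+6=4, -2+9=7, -2+10=8
a = -1: -1+-4=-5, -1+6=5, -1+9=8, -1+10=9
a = 1: 1+-4=-3, 1+6=7, 1+9=10, 1+10=11
a = 12: 12+-4=8, 12+6=18, 12+9=21, 12+10=22
Collecting distinct sums: A + B = {-8, -6, -5, -3, 2, 4, 5, 6, 7, 8, 9, 10, 11, 18, 21, 22}
|A + B| = 16

A + B = {-8, -6, -5, -3, 2, 4, 5, 6, 7, 8, 9, 10, 11, 18, 21, 22}


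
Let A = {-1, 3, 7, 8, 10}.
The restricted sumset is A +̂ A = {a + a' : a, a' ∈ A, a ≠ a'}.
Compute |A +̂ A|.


Restricted sumset: A +̂ A = {a + a' : a ∈ A, a' ∈ A, a ≠ a'}.
Equivalently, take A + A and drop any sum 2a that is achievable ONLY as a + a for a ∈ A (i.e. sums representable only with equal summands).
Enumerate pairs (a, a') with a < a' (symmetric, so each unordered pair gives one sum; this covers all a ≠ a'):
  -1 + 3 = 2
  -1 + 7 = 6
  -1 + 8 = 7
  -1 + 10 = 9
  3 + 7 = 10
  3 + 8 = 11
  3 + 10 = 13
  7 + 8 = 15
  7 + 10 = 17
  8 + 10 = 18
Collected distinct sums: {2, 6, 7, 9, 10, 11, 13, 15, 17, 18}
|A +̂ A| = 10
(Reference bound: |A +̂ A| ≥ 2|A| - 3 for |A| ≥ 2, with |A| = 5 giving ≥ 7.)

|A +̂ A| = 10


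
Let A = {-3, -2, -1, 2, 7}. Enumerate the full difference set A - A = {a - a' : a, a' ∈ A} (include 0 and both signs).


A - A = {a - a' : a, a' ∈ A}.
Compute a - a' for each ordered pair (a, a'):
a = -3: -3--3=0, -3--2=-1, -3--1=-2, -3-2=-5, -3-7=-10
a = -2: -2--3=1, -2--2=0, -2--1=-1, -2-2=-4, -2-7=-9
a = -1: -1--3=2, -1--2=1, -1--1=0, -1-2=-3, -1-7=-8
a = 2: 2--3=5, 2--2=4, 2--1=3, 2-2=0, 2-7=-5
a = 7: 7--3=10, 7--2=9, 7--1=8, 7-2=5, 7-7=0
Collecting distinct values (and noting 0 appears from a-a):
A - A = {-10, -9, -8, -5, -4, -3, -2, -1, 0, 1, 2, 3, 4, 5, 8, 9, 10}
|A - A| = 17

A - A = {-10, -9, -8, -5, -4, -3, -2, -1, 0, 1, 2, 3, 4, 5, 8, 9, 10}


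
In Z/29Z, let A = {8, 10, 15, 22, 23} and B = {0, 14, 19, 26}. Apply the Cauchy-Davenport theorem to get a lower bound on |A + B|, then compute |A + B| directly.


Cauchy-Davenport: |A + B| ≥ min(p, |A| + |B| - 1) for A, B nonempty in Z/pZ.
|A| = 5, |B| = 4, p = 29.
CD lower bound = min(29, 5 + 4 - 1) = min(29, 8) = 8.
Compute A + B mod 29 directly:
a = 8: 8+0=8, 8+14=22, 8+19=27, 8+26=5
a = 10: 10+0=10, 10+14=24, 10+19=0, 10+26=7
a = 15: 15+0=15, 15+14=0, 15+19=5, 15+26=12
a = 22: 22+0=22, 22+14=7, 22+19=12, 22+26=19
a = 23: 23+0=23, 23+14=8, 23+19=13, 23+26=20
A + B = {0, 5, 7, 8, 10, 12, 13, 15, 19, 20, 22, 23, 24, 27}, so |A + B| = 14.
Verify: 14 ≥ 8? Yes ✓.

CD lower bound = 8, actual |A + B| = 14.


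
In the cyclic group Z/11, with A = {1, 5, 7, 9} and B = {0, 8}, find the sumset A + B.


Work in Z/11Z: reduce every sum a + b modulo 11.
Enumerate all 8 pairs:
a = 1: 1+0=1, 1+8=9
a = 5: 5+0=5, 5+8=2
a = 7: 7+0=7, 7+8=4
a = 9: 9+0=9, 9+8=6
Distinct residues collected: {1, 2, 4, 5, 6, 7, 9}
|A + B| = 7 (out of 11 total residues).

A + B = {1, 2, 4, 5, 6, 7, 9}


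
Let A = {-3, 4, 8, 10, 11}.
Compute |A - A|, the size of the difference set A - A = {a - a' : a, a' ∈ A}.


A - A = {a - a' : a, a' ∈ A}; |A| = 5.
Bounds: 2|A|-1 ≤ |A - A| ≤ |A|² - |A| + 1, i.e. 9 ≤ |A - A| ≤ 21.
Note: 0 ∈ A - A always (from a - a). The set is symmetric: if d ∈ A - A then -d ∈ A - A.
Enumerate nonzero differences d = a - a' with a > a' (then include -d):
Positive differences: {1, 2, 3, 4, 6, 7, 11, 13, 14}
Full difference set: {0} ∪ (positive diffs) ∪ (negative diffs).
|A - A| = 1 + 2·9 = 19 (matches direct enumeration: 19).

|A - A| = 19


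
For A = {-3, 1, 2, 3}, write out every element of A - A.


A - A = {a - a' : a, a' ∈ A}.
Compute a - a' for each ordered pair (a, a'):
a = -3: -3--3=0, -3-1=-4, -3-2=-5, -3-3=-6
a = 1: 1--3=4, 1-1=0, 1-2=-1, 1-3=-2
a = 2: 2--3=5, 2-1=1, 2-2=0, 2-3=-1
a = 3: 3--3=6, 3-1=2, 3-2=1, 3-3=0
Collecting distinct values (and noting 0 appears from a-a):
A - A = {-6, -5, -4, -2, -1, 0, 1, 2, 4, 5, 6}
|A - A| = 11

A - A = {-6, -5, -4, -2, -1, 0, 1, 2, 4, 5, 6}


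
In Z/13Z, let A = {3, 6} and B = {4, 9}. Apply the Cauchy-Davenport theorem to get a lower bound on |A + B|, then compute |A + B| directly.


Cauchy-Davenport: |A + B| ≥ min(p, |A| + |B| - 1) for A, B nonempty in Z/pZ.
|A| = 2, |B| = 2, p = 13.
CD lower bound = min(13, 2 + 2 - 1) = min(13, 3) = 3.
Compute A + B mod 13 directly:
a = 3: 3+4=7, 3+9=12
a = 6: 6+4=10, 6+9=2
A + B = {2, 7, 10, 12}, so |A + B| = 4.
Verify: 4 ≥ 3? Yes ✓.

CD lower bound = 3, actual |A + B| = 4.


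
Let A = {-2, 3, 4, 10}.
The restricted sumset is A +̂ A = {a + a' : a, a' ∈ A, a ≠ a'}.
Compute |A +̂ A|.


Restricted sumset: A +̂ A = {a + a' : a ∈ A, a' ∈ A, a ≠ a'}.
Equivalently, take A + A and drop any sum 2a that is achievable ONLY as a + a for a ∈ A (i.e. sums representable only with equal summands).
Enumerate pairs (a, a') with a < a' (symmetric, so each unordered pair gives one sum; this covers all a ≠ a'):
  -2 + 3 = 1
  -2 + 4 = 2
  -2 + 10 = 8
  3 + 4 = 7
  3 + 10 = 13
  4 + 10 = 14
Collected distinct sums: {1, 2, 7, 8, 13, 14}
|A +̂ A| = 6
(Reference bound: |A +̂ A| ≥ 2|A| - 3 for |A| ≥ 2, with |A| = 4 giving ≥ 5.)

|A +̂ A| = 6


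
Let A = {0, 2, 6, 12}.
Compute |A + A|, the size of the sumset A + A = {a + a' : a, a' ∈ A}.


A + A = {a + a' : a, a' ∈ A}; |A| = 4.
General bounds: 2|A| - 1 ≤ |A + A| ≤ |A|(|A|+1)/2, i.e. 7 ≤ |A + A| ≤ 10.
Lower bound 2|A|-1 is attained iff A is an arithmetic progression.
Enumerate sums a + a' for a ≤ a' (symmetric, so this suffices):
a = 0: 0+0=0, 0+2=2, 0+6=6, 0+12=12
a = 2: 2+2=4, 2+6=8, 2+12=14
a = 6: 6+6=12, 6+12=18
a = 12: 12+12=24
Distinct sums: {0, 2, 4, 6, 8, 12, 14, 18, 24}
|A + A| = 9

|A + A| = 9


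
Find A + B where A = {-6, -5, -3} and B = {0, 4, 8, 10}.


A + B = {a + b : a ∈ A, b ∈ B}.
Enumerate all |A|·|B| = 3·4 = 12 pairs (a, b) and collect distinct sums.
a = -6: -6+0=-6, -6+4=-2, -6+8=2, -6+10=4
a = -5: -5+0=-5, -5+4=-1, -5+8=3, -5+10=5
a = -3: -3+0=-3, -3+4=1, -3+8=5, -3+10=7
Collecting distinct sums: A + B = {-6, -5, -3, -2, -1, 1, 2, 3, 4, 5, 7}
|A + B| = 11

A + B = {-6, -5, -3, -2, -1, 1, 2, 3, 4, 5, 7}


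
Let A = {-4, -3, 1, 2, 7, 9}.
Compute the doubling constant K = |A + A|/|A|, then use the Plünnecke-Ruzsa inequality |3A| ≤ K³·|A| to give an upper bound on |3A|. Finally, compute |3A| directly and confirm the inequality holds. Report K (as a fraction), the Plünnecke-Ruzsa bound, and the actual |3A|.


|A| = 6.
Step 1: Compute A + A by enumerating all 36 pairs.
A + A = {-8, -7, -6, -3, -2, -1, 2, 3, 4, 5, 6, 8, 9, 10, 11, 14, 16, 18}, so |A + A| = 18.
Step 2: Doubling constant K = |A + A|/|A| = 18/6 = 18/6 ≈ 3.0000.
Step 3: Plünnecke-Ruzsa gives |3A| ≤ K³·|A| = (3.0000)³ · 6 ≈ 162.0000.
Step 4: Compute 3A = A + A + A directly by enumerating all triples (a,b,c) ∈ A³; |3A| = 35.
Step 5: Check 35 ≤ 162.0000? Yes ✓.

K = 18/6, Plünnecke-Ruzsa bound K³|A| ≈ 162.0000, |3A| = 35, inequality holds.


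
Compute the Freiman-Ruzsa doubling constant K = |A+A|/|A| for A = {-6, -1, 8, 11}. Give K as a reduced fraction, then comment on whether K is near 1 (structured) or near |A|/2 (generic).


|A| = 4.
Compute A + A by enumerating all 16 pairs.
A + A = {-12, -7, -2, 2, 5, 7, 10, 16, 19, 22}, so |A + A| = 10.
K = |A + A| / |A| = 10/4 = 5/2 ≈ 2.5000.
Reference: AP of size 4 gives K = 7/4 ≈ 1.7500; a fully generic set of size 4 gives K ≈ 2.5000.

|A| = 4, |A + A| = 10, K = 10/4 = 5/2.


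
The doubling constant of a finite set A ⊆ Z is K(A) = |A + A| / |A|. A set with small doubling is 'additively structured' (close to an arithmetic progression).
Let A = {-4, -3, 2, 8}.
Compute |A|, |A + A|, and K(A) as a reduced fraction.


|A| = 4.
Compute A + A by enumerating all 16 pairs.
A + A = {-8, -7, -6, -2, -1, 4, 5, 10, 16}, so |A + A| = 9.
K = |A + A| / |A| = 9/4 (already in lowest terms) ≈ 2.2500.
Reference: AP of size 4 gives K = 7/4 ≈ 1.7500; a fully generic set of size 4 gives K ≈ 2.5000.

|A| = 4, |A + A| = 9, K = 9/4.


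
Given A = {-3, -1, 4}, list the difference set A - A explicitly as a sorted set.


A - A = {a - a' : a, a' ∈ A}.
Compute a - a' for each ordered pair (a, a'):
a = -3: -3--3=0, -3--1=-2, -3-4=-7
a = -1: -1--3=2, -1--1=0, -1-4=-5
a = 4: 4--3=7, 4--1=5, 4-4=0
Collecting distinct values (and noting 0 appears from a-a):
A - A = {-7, -5, -2, 0, 2, 5, 7}
|A - A| = 7

A - A = {-7, -5, -2, 0, 2, 5, 7}


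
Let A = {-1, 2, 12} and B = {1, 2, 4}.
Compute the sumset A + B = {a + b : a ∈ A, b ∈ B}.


A + B = {a + b : a ∈ A, b ∈ B}.
Enumerate all |A|·|B| = 3·3 = 9 pairs (a, b) and collect distinct sums.
a = -1: -1+1=0, -1+2=1, -1+4=3
a = 2: 2+1=3, 2+2=4, 2+4=6
a = 12: 12+1=13, 12+2=14, 12+4=16
Collecting distinct sums: A + B = {0, 1, 3, 4, 6, 13, 14, 16}
|A + B| = 8

A + B = {0, 1, 3, 4, 6, 13, 14, 16}


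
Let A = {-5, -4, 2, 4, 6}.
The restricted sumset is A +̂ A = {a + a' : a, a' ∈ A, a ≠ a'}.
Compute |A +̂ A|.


Restricted sumset: A +̂ A = {a + a' : a ∈ A, a' ∈ A, a ≠ a'}.
Equivalently, take A + A and drop any sum 2a that is achievable ONLY as a + a for a ∈ A (i.e. sums representable only with equal summands).
Enumerate pairs (a, a') with a < a' (symmetric, so each unordered pair gives one sum; this covers all a ≠ a'):
  -5 + -4 = -9
  -5 + 2 = -3
  -5 + 4 = -1
  -5 + 6 = 1
  -4 + 2 = -2
  -4 + 4 = 0
  -4 + 6 = 2
  2 + 4 = 6
  2 + 6 = 8
  4 + 6 = 10
Collected distinct sums: {-9, -3, -2, -1, 0, 1, 2, 6, 8, 10}
|A +̂ A| = 10
(Reference bound: |A +̂ A| ≥ 2|A| - 3 for |A| ≥ 2, with |A| = 5 giving ≥ 7.)

|A +̂ A| = 10


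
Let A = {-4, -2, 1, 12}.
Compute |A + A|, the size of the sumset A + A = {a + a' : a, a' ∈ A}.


A + A = {a + a' : a, a' ∈ A}; |A| = 4.
General bounds: 2|A| - 1 ≤ |A + A| ≤ |A|(|A|+1)/2, i.e. 7 ≤ |A + A| ≤ 10.
Lower bound 2|A|-1 is attained iff A is an arithmetic progression.
Enumerate sums a + a' for a ≤ a' (symmetric, so this suffices):
a = -4: -4+-4=-8, -4+-2=-6, -4+1=-3, -4+12=8
a = -2: -2+-2=-4, -2+1=-1, -2+12=10
a = 1: 1+1=2, 1+12=13
a = 12: 12+12=24
Distinct sums: {-8, -6, -4, -3, -1, 2, 8, 10, 13, 24}
|A + A| = 10

|A + A| = 10


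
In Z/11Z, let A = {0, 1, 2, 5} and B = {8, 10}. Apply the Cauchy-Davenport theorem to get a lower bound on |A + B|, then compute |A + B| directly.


Cauchy-Davenport: |A + B| ≥ min(p, |A| + |B| - 1) for A, B nonempty in Z/pZ.
|A| = 4, |B| = 2, p = 11.
CD lower bound = min(11, 4 + 2 - 1) = min(11, 5) = 5.
Compute A + B mod 11 directly:
a = 0: 0+8=8, 0+10=10
a = 1: 1+8=9, 1+10=0
a = 2: 2+8=10, 2+10=1
a = 5: 5+8=2, 5+10=4
A + B = {0, 1, 2, 4, 8, 9, 10}, so |A + B| = 7.
Verify: 7 ≥ 5? Yes ✓.

CD lower bound = 5, actual |A + B| = 7.


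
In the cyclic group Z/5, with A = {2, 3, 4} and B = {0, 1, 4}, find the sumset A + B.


Work in Z/5Z: reduce every sum a + b modulo 5.
Enumerate all 9 pairs:
a = 2: 2+0=2, 2+1=3, 2+4=1
a = 3: 3+0=3, 3+1=4, 3+4=2
a = 4: 4+0=4, 4+1=0, 4+4=3
Distinct residues collected: {0, 1, 2, 3, 4}
|A + B| = 5 (out of 5 total residues).

A + B = {0, 1, 2, 3, 4}


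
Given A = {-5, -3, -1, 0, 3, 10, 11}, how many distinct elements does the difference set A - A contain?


A - A = {a - a' : a, a' ∈ A}; |A| = 7.
Bounds: 2|A|-1 ≤ |A - A| ≤ |A|² - |A| + 1, i.e. 13 ≤ |A - A| ≤ 43.
Note: 0 ∈ A - A always (from a - a). The set is symmetric: if d ∈ A - A then -d ∈ A - A.
Enumerate nonzero differences d = a - a' with a > a' (then include -d):
Positive differences: {1, 2, 3, 4, 5, 6, 7, 8, 10, 11, 12, 13, 14, 15, 16}
Full difference set: {0} ∪ (positive diffs) ∪ (negative diffs).
|A - A| = 1 + 2·15 = 31 (matches direct enumeration: 31).

|A - A| = 31


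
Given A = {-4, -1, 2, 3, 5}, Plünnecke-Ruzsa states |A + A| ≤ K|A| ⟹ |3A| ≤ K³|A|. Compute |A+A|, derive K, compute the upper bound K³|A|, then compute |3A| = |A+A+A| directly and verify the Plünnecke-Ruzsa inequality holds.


|A| = 5.
Step 1: Compute A + A by enumerating all 25 pairs.
A + A = {-8, -5, -2, -1, 1, 2, 4, 5, 6, 7, 8, 10}, so |A + A| = 12.
Step 2: Doubling constant K = |A + A|/|A| = 12/5 = 12/5 ≈ 2.4000.
Step 3: Plünnecke-Ruzsa gives |3A| ≤ K³·|A| = (2.4000)³ · 5 ≈ 69.1200.
Step 4: Compute 3A = A + A + A directly by enumerating all triples (a,b,c) ∈ A³; |3A| = 21.
Step 5: Check 21 ≤ 69.1200? Yes ✓.

K = 12/5, Plünnecke-Ruzsa bound K³|A| ≈ 69.1200, |3A| = 21, inequality holds.


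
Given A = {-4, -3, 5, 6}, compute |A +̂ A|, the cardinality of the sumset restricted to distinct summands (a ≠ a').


Restricted sumset: A +̂ A = {a + a' : a ∈ A, a' ∈ A, a ≠ a'}.
Equivalently, take A + A and drop any sum 2a that is achievable ONLY as a + a for a ∈ A (i.e. sums representable only with equal summands).
Enumerate pairs (a, a') with a < a' (symmetric, so each unordered pair gives one sum; this covers all a ≠ a'):
  -4 + -3 = -7
  -4 + 5 = 1
  -4 + 6 = 2
  -3 + 5 = 2
  -3 + 6 = 3
  5 + 6 = 11
Collected distinct sums: {-7, 1, 2, 3, 11}
|A +̂ A| = 5
(Reference bound: |A +̂ A| ≥ 2|A| - 3 for |A| ≥ 2, with |A| = 4 giving ≥ 5.)

|A +̂ A| = 5


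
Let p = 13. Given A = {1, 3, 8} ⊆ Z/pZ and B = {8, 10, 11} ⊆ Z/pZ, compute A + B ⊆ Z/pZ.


Work in Z/13Z: reduce every sum a + b modulo 13.
Enumerate all 9 pairs:
a = 1: 1+8=9, 1+10=11, 1+11=12
a = 3: 3+8=11, 3+10=0, 3+11=1
a = 8: 8+8=3, 8+10=5, 8+11=6
Distinct residues collected: {0, 1, 3, 5, 6, 9, 11, 12}
|A + B| = 8 (out of 13 total residues).

A + B = {0, 1, 3, 5, 6, 9, 11, 12}


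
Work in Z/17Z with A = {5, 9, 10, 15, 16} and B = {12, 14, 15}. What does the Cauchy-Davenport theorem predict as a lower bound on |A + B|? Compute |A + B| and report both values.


Cauchy-Davenport: |A + B| ≥ min(p, |A| + |B| - 1) for A, B nonempty in Z/pZ.
|A| = 5, |B| = 3, p = 17.
CD lower bound = min(17, 5 + 3 - 1) = min(17, 7) = 7.
Compute A + B mod 17 directly:
a = 5: 5+12=0, 5+14=2, 5+15=3
a = 9: 9+12=4, 9+14=6, 9+15=7
a = 10: 10+12=5, 10+14=7, 10+15=8
a = 15: 15+12=10, 15+14=12, 15+15=13
a = 16: 16+12=11, 16+14=13, 16+15=14
A + B = {0, 2, 3, 4, 5, 6, 7, 8, 10, 11, 12, 13, 14}, so |A + B| = 13.
Verify: 13 ≥ 7? Yes ✓.

CD lower bound = 7, actual |A + B| = 13.


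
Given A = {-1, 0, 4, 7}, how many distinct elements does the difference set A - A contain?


A - A = {a - a' : a, a' ∈ A}; |A| = 4.
Bounds: 2|A|-1 ≤ |A - A| ≤ |A|² - |A| + 1, i.e. 7 ≤ |A - A| ≤ 13.
Note: 0 ∈ A - A always (from a - a). The set is symmetric: if d ∈ A - A then -d ∈ A - A.
Enumerate nonzero differences d = a - a' with a > a' (then include -d):
Positive differences: {1, 3, 4, 5, 7, 8}
Full difference set: {0} ∪ (positive diffs) ∪ (negative diffs).
|A - A| = 1 + 2·6 = 13 (matches direct enumeration: 13).

|A - A| = 13


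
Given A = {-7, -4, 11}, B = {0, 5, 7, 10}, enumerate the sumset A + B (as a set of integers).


A + B = {a + b : a ∈ A, b ∈ B}.
Enumerate all |A|·|B| = 3·4 = 12 pairs (a, b) and collect distinct sums.
a = -7: -7+0=-7, -7+5=-2, -7+7=0, -7+10=3
a = -4: -4+0=-4, -4+5=1, -4+7=3, -4+10=6
a = 11: 11+0=11, 11+5=16, 11+7=18, 11+10=21
Collecting distinct sums: A + B = {-7, -4, -2, 0, 1, 3, 6, 11, 16, 18, 21}
|A + B| = 11

A + B = {-7, -4, -2, 0, 1, 3, 6, 11, 16, 18, 21}


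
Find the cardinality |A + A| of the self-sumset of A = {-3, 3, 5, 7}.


A + A = {a + a' : a, a' ∈ A}; |A| = 4.
General bounds: 2|A| - 1 ≤ |A + A| ≤ |A|(|A|+1)/2, i.e. 7 ≤ |A + A| ≤ 10.
Lower bound 2|A|-1 is attained iff A is an arithmetic progression.
Enumerate sums a + a' for a ≤ a' (symmetric, so this suffices):
a = -3: -3+-3=-6, -3+3=0, -3+5=2, -3+7=4
a = 3: 3+3=6, 3+5=8, 3+7=10
a = 5: 5+5=10, 5+7=12
a = 7: 7+7=14
Distinct sums: {-6, 0, 2, 4, 6, 8, 10, 12, 14}
|A + A| = 9

|A + A| = 9


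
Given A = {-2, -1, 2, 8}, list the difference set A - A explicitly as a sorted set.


A - A = {a - a' : a, a' ∈ A}.
Compute a - a' for each ordered pair (a, a'):
a = -2: -2--2=0, -2--1=-1, -2-2=-4, -2-8=-10
a = -1: -1--2=1, -1--1=0, -1-2=-3, -1-8=-9
a = 2: 2--2=4, 2--1=3, 2-2=0, 2-8=-6
a = 8: 8--2=10, 8--1=9, 8-2=6, 8-8=0
Collecting distinct values (and noting 0 appears from a-a):
A - A = {-10, -9, -6, -4, -3, -1, 0, 1, 3, 4, 6, 9, 10}
|A - A| = 13

A - A = {-10, -9, -6, -4, -3, -1, 0, 1, 3, 4, 6, 9, 10}


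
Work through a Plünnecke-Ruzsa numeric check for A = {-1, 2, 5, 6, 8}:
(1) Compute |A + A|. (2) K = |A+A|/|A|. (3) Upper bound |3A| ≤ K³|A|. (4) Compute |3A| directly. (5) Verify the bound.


|A| = 5.
Step 1: Compute A + A by enumerating all 25 pairs.
A + A = {-2, 1, 4, 5, 7, 8, 10, 11, 12, 13, 14, 16}, so |A + A| = 12.
Step 2: Doubling constant K = |A + A|/|A| = 12/5 = 12/5 ≈ 2.4000.
Step 3: Plünnecke-Ruzsa gives |3A| ≤ K³·|A| = (2.4000)³ · 5 ≈ 69.1200.
Step 4: Compute 3A = A + A + A directly by enumerating all triples (a,b,c) ∈ A³; |3A| = 21.
Step 5: Check 21 ≤ 69.1200? Yes ✓.

K = 12/5, Plünnecke-Ruzsa bound K³|A| ≈ 69.1200, |3A| = 21, inequality holds.


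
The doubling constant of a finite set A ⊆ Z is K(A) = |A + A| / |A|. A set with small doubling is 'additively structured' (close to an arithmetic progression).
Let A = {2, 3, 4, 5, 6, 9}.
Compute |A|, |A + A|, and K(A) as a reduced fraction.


|A| = 6.
Compute A + A by enumerating all 36 pairs.
A + A = {4, 5, 6, 7, 8, 9, 10, 11, 12, 13, 14, 15, 18}, so |A + A| = 13.
K = |A + A| / |A| = 13/6 (already in lowest terms) ≈ 2.1667.
Reference: AP of size 6 gives K = 11/6 ≈ 1.8333; a fully generic set of size 6 gives K ≈ 3.5000.

|A| = 6, |A + A| = 13, K = 13/6.


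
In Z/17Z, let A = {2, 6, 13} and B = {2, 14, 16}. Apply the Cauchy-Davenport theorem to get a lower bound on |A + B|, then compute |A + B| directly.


Cauchy-Davenport: |A + B| ≥ min(p, |A| + |B| - 1) for A, B nonempty in Z/pZ.
|A| = 3, |B| = 3, p = 17.
CD lower bound = min(17, 3 + 3 - 1) = min(17, 5) = 5.
Compute A + B mod 17 directly:
a = 2: 2+2=4, 2+14=16, 2+16=1
a = 6: 6+2=8, 6+14=3, 6+16=5
a = 13: 13+2=15, 13+14=10, 13+16=12
A + B = {1, 3, 4, 5, 8, 10, 12, 15, 16}, so |A + B| = 9.
Verify: 9 ≥ 5? Yes ✓.

CD lower bound = 5, actual |A + B| = 9.


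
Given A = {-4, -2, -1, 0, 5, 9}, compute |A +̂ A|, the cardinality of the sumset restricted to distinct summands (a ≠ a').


Restricted sumset: A +̂ A = {a + a' : a ∈ A, a' ∈ A, a ≠ a'}.
Equivalently, take A + A and drop any sum 2a that is achievable ONLY as a + a for a ∈ A (i.e. sums representable only with equal summands).
Enumerate pairs (a, a') with a < a' (symmetric, so each unordered pair gives one sum; this covers all a ≠ a'):
  -4 + -2 = -6
  -4 + -1 = -5
  -4 + 0 = -4
  -4 + 5 = 1
  -4 + 9 = 5
  -2 + -1 = -3
  -2 + 0 = -2
  -2 + 5 = 3
  -2 + 9 = 7
  -1 + 0 = -1
  -1 + 5 = 4
  -1 + 9 = 8
  0 + 5 = 5
  0 + 9 = 9
  5 + 9 = 14
Collected distinct sums: {-6, -5, -4, -3, -2, -1, 1, 3, 4, 5, 7, 8, 9, 14}
|A +̂ A| = 14
(Reference bound: |A +̂ A| ≥ 2|A| - 3 for |A| ≥ 2, with |A| = 6 giving ≥ 9.)

|A +̂ A| = 14


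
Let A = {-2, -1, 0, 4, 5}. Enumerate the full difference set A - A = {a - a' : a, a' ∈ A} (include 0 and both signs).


A - A = {a - a' : a, a' ∈ A}.
Compute a - a' for each ordered pair (a, a'):
a = -2: -2--2=0, -2--1=-1, -2-0=-2, -2-4=-6, -2-5=-7
a = -1: -1--2=1, -1--1=0, -1-0=-1, -1-4=-5, -1-5=-6
a = 0: 0--2=2, 0--1=1, 0-0=0, 0-4=-4, 0-5=-5
a = 4: 4--2=6, 4--1=5, 4-0=4, 4-4=0, 4-5=-1
a = 5: 5--2=7, 5--1=6, 5-0=5, 5-4=1, 5-5=0
Collecting distinct values (and noting 0 appears from a-a):
A - A = {-7, -6, -5, -4, -2, -1, 0, 1, 2, 4, 5, 6, 7}
|A - A| = 13

A - A = {-7, -6, -5, -4, -2, -1, 0, 1, 2, 4, 5, 6, 7}


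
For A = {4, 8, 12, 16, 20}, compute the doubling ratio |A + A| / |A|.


|A| = 5.
Compute A + A by enumerating all 25 pairs.
A + A = {8, 12, 16, 20, 24, 28, 32, 36, 40}, so |A + A| = 9.
K = |A + A| / |A| = 9/5 (already in lowest terms) ≈ 1.8000.
Reference: AP of size 5 gives K = 9/5 ≈ 1.8000; a fully generic set of size 5 gives K ≈ 3.0000.

|A| = 5, |A + A| = 9, K = 9/5.


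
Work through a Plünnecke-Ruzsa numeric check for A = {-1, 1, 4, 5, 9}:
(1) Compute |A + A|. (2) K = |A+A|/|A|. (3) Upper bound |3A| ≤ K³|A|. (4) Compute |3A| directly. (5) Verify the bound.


|A| = 5.
Step 1: Compute A + A by enumerating all 25 pairs.
A + A = {-2, 0, 2, 3, 4, 5, 6, 8, 9, 10, 13, 14, 18}, so |A + A| = 13.
Step 2: Doubling constant K = |A + A|/|A| = 13/5 = 13/5 ≈ 2.6000.
Step 3: Plünnecke-Ruzsa gives |3A| ≤ K³·|A| = (2.6000)³ · 5 ≈ 87.8800.
Step 4: Compute 3A = A + A + A directly by enumerating all triples (a,b,c) ∈ A³; |3A| = 23.
Step 5: Check 23 ≤ 87.8800? Yes ✓.

K = 13/5, Plünnecke-Ruzsa bound K³|A| ≈ 87.8800, |3A| = 23, inequality holds.


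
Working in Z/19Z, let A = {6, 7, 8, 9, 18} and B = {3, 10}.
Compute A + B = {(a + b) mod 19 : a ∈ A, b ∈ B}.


Work in Z/19Z: reduce every sum a + b modulo 19.
Enumerate all 10 pairs:
a = 6: 6+3=9, 6+10=16
a = 7: 7+3=10, 7+10=17
a = 8: 8+3=11, 8+10=18
a = 9: 9+3=12, 9+10=0
a = 18: 18+3=2, 18+10=9
Distinct residues collected: {0, 2, 9, 10, 11, 12, 16, 17, 18}
|A + B| = 9 (out of 19 total residues).

A + B = {0, 2, 9, 10, 11, 12, 16, 17, 18}


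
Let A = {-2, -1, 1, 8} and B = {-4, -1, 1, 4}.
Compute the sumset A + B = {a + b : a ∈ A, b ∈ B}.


A + B = {a + b : a ∈ A, b ∈ B}.
Enumerate all |A|·|B| = 4·4 = 16 pairs (a, b) and collect distinct sums.
a = -2: -2+-4=-6, -2+-1=-3, -2+1=-1, -2+4=2
a = -1: -1+-4=-5, -1+-1=-2, -1+1=0, -1+4=3
a = 1: 1+-4=-3, 1+-1=0, 1+1=2, 1+4=5
a = 8: 8+-4=4, 8+-1=7, 8+1=9, 8+4=12
Collecting distinct sums: A + B = {-6, -5, -3, -2, -1, 0, 2, 3, 4, 5, 7, 9, 12}
|A + B| = 13

A + B = {-6, -5, -3, -2, -1, 0, 2, 3, 4, 5, 7, 9, 12}


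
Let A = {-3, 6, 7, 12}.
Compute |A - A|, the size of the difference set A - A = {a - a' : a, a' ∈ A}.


A - A = {a - a' : a, a' ∈ A}; |A| = 4.
Bounds: 2|A|-1 ≤ |A - A| ≤ |A|² - |A| + 1, i.e. 7 ≤ |A - A| ≤ 13.
Note: 0 ∈ A - A always (from a - a). The set is symmetric: if d ∈ A - A then -d ∈ A - A.
Enumerate nonzero differences d = a - a' with a > a' (then include -d):
Positive differences: {1, 5, 6, 9, 10, 15}
Full difference set: {0} ∪ (positive diffs) ∪ (negative diffs).
|A - A| = 1 + 2·6 = 13 (matches direct enumeration: 13).

|A - A| = 13


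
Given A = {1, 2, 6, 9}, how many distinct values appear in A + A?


A + A = {a + a' : a, a' ∈ A}; |A| = 4.
General bounds: 2|A| - 1 ≤ |A + A| ≤ |A|(|A|+1)/2, i.e. 7 ≤ |A + A| ≤ 10.
Lower bound 2|A|-1 is attained iff A is an arithmetic progression.
Enumerate sums a + a' for a ≤ a' (symmetric, so this suffices):
a = 1: 1+1=2, 1+2=3, 1+6=7, 1+9=10
a = 2: 2+2=4, 2+6=8, 2+9=11
a = 6: 6+6=12, 6+9=15
a = 9: 9+9=18
Distinct sums: {2, 3, 4, 7, 8, 10, 11, 12, 15, 18}
|A + A| = 10

|A + A| = 10


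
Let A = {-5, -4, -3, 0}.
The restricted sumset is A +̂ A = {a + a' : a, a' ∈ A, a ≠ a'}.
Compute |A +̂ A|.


Restricted sumset: A +̂ A = {a + a' : a ∈ A, a' ∈ A, a ≠ a'}.
Equivalently, take A + A and drop any sum 2a that is achievable ONLY as a + a for a ∈ A (i.e. sums representable only with equal summands).
Enumerate pairs (a, a') with a < a' (symmetric, so each unordered pair gives one sum; this covers all a ≠ a'):
  -5 + -4 = -9
  -5 + -3 = -8
  -5 + 0 = -5
  -4 + -3 = -7
  -4 + 0 = -4
  -3 + 0 = -3
Collected distinct sums: {-9, -8, -7, -5, -4, -3}
|A +̂ A| = 6
(Reference bound: |A +̂ A| ≥ 2|A| - 3 for |A| ≥ 2, with |A| = 4 giving ≥ 5.)

|A +̂ A| = 6


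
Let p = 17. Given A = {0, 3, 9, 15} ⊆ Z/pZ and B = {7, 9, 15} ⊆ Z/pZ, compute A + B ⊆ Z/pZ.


Work in Z/17Z: reduce every sum a + b modulo 17.
Enumerate all 12 pairs:
a = 0: 0+7=7, 0+9=9, 0+15=15
a = 3: 3+7=10, 3+9=12, 3+15=1
a = 9: 9+7=16, 9+9=1, 9+15=7
a = 15: 15+7=5, 15+9=7, 15+15=13
Distinct residues collected: {1, 5, 7, 9, 10, 12, 13, 15, 16}
|A + B| = 9 (out of 17 total residues).

A + B = {1, 5, 7, 9, 10, 12, 13, 15, 16}


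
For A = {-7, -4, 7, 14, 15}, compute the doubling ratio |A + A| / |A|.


|A| = 5.
Compute A + A by enumerating all 25 pairs.
A + A = {-14, -11, -8, 0, 3, 7, 8, 10, 11, 14, 21, 22, 28, 29, 30}, so |A + A| = 15.
K = |A + A| / |A| = 15/5 = 3/1 ≈ 3.0000.
Reference: AP of size 5 gives K = 9/5 ≈ 1.8000; a fully generic set of size 5 gives K ≈ 3.0000.

|A| = 5, |A + A| = 15, K = 15/5 = 3/1.


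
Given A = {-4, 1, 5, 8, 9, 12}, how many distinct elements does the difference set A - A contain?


A - A = {a - a' : a, a' ∈ A}; |A| = 6.
Bounds: 2|A|-1 ≤ |A - A| ≤ |A|² - |A| + 1, i.e. 11 ≤ |A - A| ≤ 31.
Note: 0 ∈ A - A always (from a - a). The set is symmetric: if d ∈ A - A then -d ∈ A - A.
Enumerate nonzero differences d = a - a' with a > a' (then include -d):
Positive differences: {1, 3, 4, 5, 7, 8, 9, 11, 12, 13, 16}
Full difference set: {0} ∪ (positive diffs) ∪ (negative diffs).
|A - A| = 1 + 2·11 = 23 (matches direct enumeration: 23).

|A - A| = 23


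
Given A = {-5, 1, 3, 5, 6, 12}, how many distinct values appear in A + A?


A + A = {a + a' : a, a' ∈ A}; |A| = 6.
General bounds: 2|A| - 1 ≤ |A + A| ≤ |A|(|A|+1)/2, i.e. 11 ≤ |A + A| ≤ 21.
Lower bound 2|A|-1 is attained iff A is an arithmetic progression.
Enumerate sums a + a' for a ≤ a' (symmetric, so this suffices):
a = -5: -5+-5=-10, -5+1=-4, -5+3=-2, -5+5=0, -5+6=1, -5+12=7
a = 1: 1+1=2, 1+3=4, 1+5=6, 1+6=7, 1+12=13
a = 3: 3+3=6, 3+5=8, 3+6=9, 3+12=15
a = 5: 5+5=10, 5+6=11, 5+12=17
a = 6: 6+6=12, 6+12=18
a = 12: 12+12=24
Distinct sums: {-10, -4, -2, 0, 1, 2, 4, 6, 7, 8, 9, 10, 11, 12, 13, 15, 17, 18, 24}
|A + A| = 19

|A + A| = 19


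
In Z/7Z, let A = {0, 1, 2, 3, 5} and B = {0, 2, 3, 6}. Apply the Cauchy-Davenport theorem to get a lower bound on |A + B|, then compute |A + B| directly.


Cauchy-Davenport: |A + B| ≥ min(p, |A| + |B| - 1) for A, B nonempty in Z/pZ.
|A| = 5, |B| = 4, p = 7.
CD lower bound = min(7, 5 + 4 - 1) = min(7, 8) = 7.
Compute A + B mod 7 directly:
a = 0: 0+0=0, 0+2=2, 0+3=3, 0+6=6
a = 1: 1+0=1, 1+2=3, 1+3=4, 1+6=0
a = 2: 2+0=2, 2+2=4, 2+3=5, 2+6=1
a = 3: 3+0=3, 3+2=5, 3+3=6, 3+6=2
a = 5: 5+0=5, 5+2=0, 5+3=1, 5+6=4
A + B = {0, 1, 2, 3, 4, 5, 6}, so |A + B| = 7.
Verify: 7 ≥ 7? Yes ✓.

CD lower bound = 7, actual |A + B| = 7.
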